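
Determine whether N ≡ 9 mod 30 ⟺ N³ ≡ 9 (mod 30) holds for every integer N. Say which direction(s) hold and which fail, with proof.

Equivalent; both directions hold.

(⟹) Suppose N ≡ 9 mod 30. Write N = 30j + 9. Then (30j + 9)³ = 27000j³ + 24300j² + 7290j + 729 = 30(900j³ + 810j² + 243j + 24) + 9, so N³ ≡ 9 (mod 30).

(⟸) Conversely, suppose N³ ≡ 9 (mod 30). The only residue r in {0, …, 29} with r³ ≡ 9 (mod 30) is r = 9, so N ≡ 9 (mod 30).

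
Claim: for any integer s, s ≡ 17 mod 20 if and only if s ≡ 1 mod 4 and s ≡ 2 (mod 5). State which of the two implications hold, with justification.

(⟹) Suppose s ≡ 17 (mod 20); write s = 20j + 17. Since 4 ∣ 20, reducing mod 4 gives s ≡ 17 ≡ 1 (mod 4); since 5 ∣ 20, reducing mod 5 gives s ≡ 17 ≡ 2 (mod 5).

(⟸) Conversely, if s ≡ 1 (mod 4) and s ≡ 2 (mod 5), then by the Chinese remainder theorem s ≡ 17 (mod 20). This is exactly s ≡ 17 (mod 20).

Both directions hold; the statement is true.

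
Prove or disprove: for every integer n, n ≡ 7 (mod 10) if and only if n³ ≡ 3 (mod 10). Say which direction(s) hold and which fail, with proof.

The biconditional holds.

(⟹) Suppose n ≡ 7 (mod 10). Write n = 10j + 7. Then (10j + 7)³ = 1000j³ + 2100j² + 1470j + 343 = 10(100j³ + 210j² + 147j + 34) + 3, so n³ ≡ 3 (mod 10).

(⟸) For the converse, argue contrapositively. If n ≢ 7 (mod 10), then n is congruent to one of 0, 1, 2, 3, 4, 5, 6, 8, 9 modulo 10, and these give n³ ≡ 0, 1, 8, 7, 4, 5, 6, 2, 9 respectively — never 3.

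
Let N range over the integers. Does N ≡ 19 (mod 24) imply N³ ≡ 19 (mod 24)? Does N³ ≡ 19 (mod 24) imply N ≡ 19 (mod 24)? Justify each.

(→) Suppose N ≡ 19 (mod 24). Write N = 24j + 19. Then (24j + 19)³ = 13824j³ + 32832j² + 25992j + 6859 = 24(576j³ + 1368j² + 1083j + 285) + 19, so N³ ≡ 19 (mod 24).

(←) Conversely, suppose N³ ≡ 19 (mod 24). The only residue r in {0, …, 23} with r³ ≡ 19 (mod 24) is r = 19, so N ≡ 19 (mod 24).

Both directions hold.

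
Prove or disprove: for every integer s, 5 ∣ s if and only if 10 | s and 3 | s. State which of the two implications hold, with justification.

(⇒) fails; (⇐) holds.

[⇐] Suppose 10 ∣ s and 3 ∣ s. Any common multiple of 10 and 3 is a multiple of their lcm; here gcd(10, 3) = 1, so lcm(10, 3) = 10·3 = 30, so 30 ∣ s. Since 5 ∣ 30, it follows that 5 ∣ s.

[⇒] This fails: take s = 5. Certainly 5 ∣ 5, but 10 ∤ 5.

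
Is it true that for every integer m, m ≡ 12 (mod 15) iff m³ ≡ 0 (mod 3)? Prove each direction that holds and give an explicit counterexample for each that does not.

The forward direction holds; the converse fails.

Forward direction. Suppose m ≡ 12 (mod 15). Then m³ ≡ 12³ = 1728 (mod 15), and since 3 ∣ 15, also m³ ≡ 0 (mod 3).

Converse. This fails: take m = 0. Then 0³ = 0 ≡ 0 (mod 3), yet 0 ≡ 0 (mod 15), not 12.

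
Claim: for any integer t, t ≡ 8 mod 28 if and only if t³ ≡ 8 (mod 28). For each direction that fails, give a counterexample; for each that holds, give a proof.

(⇒) holds; (⇐) fails.

(⟹) Suppose t ≡ 8 mod 28. Write t = 28j + 8. Then (28j + 8)³ = 21952j³ + 18816j² + 5376j + 512 = 28(784j³ + 672j² + 192j + 18) + 8, so t³ ≡ 8 (mod 28).

(⟸) This fails: take t = 2. Then 2³ = 8 ≡ 8 (mod 28), yet 2 ≡ 2 (mod 28), not 8.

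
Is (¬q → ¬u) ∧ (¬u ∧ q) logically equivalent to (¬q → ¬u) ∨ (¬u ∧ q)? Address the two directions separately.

(⇒) Assume the antecedent. If u is true, the antecedent cannot hold. If u is false, (¬q → ¬u) ∨ (¬u ∧ q) reduces to true regardless of the other variables. Either way (¬q → ¬u) ∨ (¬u ∧ q) holds.

(⇐) This fails. Under u = F, q = F, the left side is false but the right side is true.

Not equivalent: only (⇒) holds.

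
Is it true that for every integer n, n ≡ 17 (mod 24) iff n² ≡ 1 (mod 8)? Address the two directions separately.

[⇒] Suppose n ≡ 17 (mod 24). Then n² ≡ 17² = 289 (mod 24), and since 8 ∣ 24, also n² ≡ 1 (mod 8).

[⇐] This fails: take n = 1. Then 1² = 1 ≡ 1 (mod 8), yet 1 ≡ 1 (mod 24), not 17.

The forward direction holds; the converse fails.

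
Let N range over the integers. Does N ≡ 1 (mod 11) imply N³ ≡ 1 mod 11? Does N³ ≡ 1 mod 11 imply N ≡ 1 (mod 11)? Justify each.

Forward direction. Suppose N ≡ 1 (mod 11). Write N = 11j + 1. Then (11j + 1)³ = 1331j³ + 363j² + 33j + 1 = 11(121j³ + 33j² + 3j) + 1, so N³ ≡ 1 (mod 11).

Converse. For the converse, argue contrapositively. If N ≢ 1 (mod 11), then N is congruent to one of 0, 2, 3, 4, 5, 6, 7, 8, 9, 10 modulo 11, and these give N³ ≡ 0, 8, 5, 9, 4, 7, 2, 6, 3, 10 respectively — never 1.

Equivalent; both directions hold.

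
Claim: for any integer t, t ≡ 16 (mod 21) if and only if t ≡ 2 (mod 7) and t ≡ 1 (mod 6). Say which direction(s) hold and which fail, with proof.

(←) If t ≡ 2 (mod 7) and t ≡ 1 (mod 6), then by the Chinese remainder theorem t ≡ 37 (mod 42). Since 37 ≡ 16 (mod 21) and 21 ∣ 42, we get t ≡ 16 (mod 21).

(→) This fails: t = 16 gives 16 ≡ 16 (mod 21) but 16 ≡ 4 (mod 6), so the conjunction on the right does not hold.

(⇒) fails; (⇐) holds.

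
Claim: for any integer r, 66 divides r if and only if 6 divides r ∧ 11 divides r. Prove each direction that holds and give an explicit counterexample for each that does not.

Both directions hold.

[⇐] Suppose 6 ∣ r and 11 ∣ r. Any common multiple of 6 and 11 is a multiple of their lcm; here gcd(6, 11) = 1, so lcm(6, 11) = 6·11 = 66, so 66 ∣ r.

[⇒] If 66 ∣ r, write r = 66q. Since 66 = 11·6, r = 6·(11q), so 6 ∣ r; and since 66 = 6·11, r = 11·(6q), so 11 ∣ r.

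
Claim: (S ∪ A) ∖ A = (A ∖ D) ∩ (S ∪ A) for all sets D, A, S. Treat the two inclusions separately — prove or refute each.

(⊆) fails and (⊇) fails.

Forward inclusion. This inclusion fails. Take D = ∅, A = ∅, S = {1}; then 1 ∈ (S ∪ A) ∖ A but 1 ∉ (A ∖ D) ∩ (S ∪ A).

Reverse inclusion. This inclusion fails. Take D = ∅, A = {1}, S = ∅; then 1 ∈ (A ∖ D) ∩ (S ∪ A) but 1 ∉ (S ∪ A) ∖ A.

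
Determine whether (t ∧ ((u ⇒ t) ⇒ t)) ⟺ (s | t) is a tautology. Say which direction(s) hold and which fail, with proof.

[⇒] Assume the antecedent. If u is true, the antecedent forces (u = T, t = T, s = F) or (u = T, t = T, s = T), and s | t holds there. If u is false, the antecedent forces (u = F, t = T, s = F) or (u = F, t = T, s = T), and s | t holds there. Either way s | t holds.

[⇐] This fails. Under u = F, t = F, s = T, the left side is false but the right side is true.

The forward direction holds; the converse fails.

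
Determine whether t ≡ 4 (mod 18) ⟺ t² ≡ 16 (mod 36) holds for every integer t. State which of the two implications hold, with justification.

(⇒) Suppose t ≡ 4 (mod 18). Working modulo 36, t ∈ {4, 22}; for each such r, r² ≡ 16 (mod 36).

(⇐) This fails: take t = 14. Then 14² = 196 ≡ 16 (mod 36), yet 14 ≡ 14 (mod 18), not 4.

The forward direction holds; the converse fails.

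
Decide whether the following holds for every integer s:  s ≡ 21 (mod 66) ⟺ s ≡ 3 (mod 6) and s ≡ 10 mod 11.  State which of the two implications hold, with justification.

Both directions hold.

(←) If s ≡ 3 (mod 6) and s ≡ 10 (mod 11), then by the Chinese remainder theorem s ≡ 21 (mod 66). This is exactly s ≡ 21 (mod 66).

(→) Suppose s ≡ 21 (mod 66); write s = 66j + 21. Since 6 ∣ 66, reducing mod 6 gives s ≡ 21 ≡ 3 (mod 6); since 11 ∣ 66, reducing mod 11 gives s ≡ 21 ≡ 10 (mod 11).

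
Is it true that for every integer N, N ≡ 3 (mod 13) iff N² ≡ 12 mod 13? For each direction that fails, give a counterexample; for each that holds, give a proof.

(⇒) This fails: take N = 3. Then 3 ≡ 3 (mod 13), but 3² = 9 ≡ 9 (mod 13), not 12.

(⇐) This fails: take N = 5. Then 5² = 25 ≡ 12 (mod 13), yet 5 ≡ 5 (mod 13), not 3.

Neither implication holds.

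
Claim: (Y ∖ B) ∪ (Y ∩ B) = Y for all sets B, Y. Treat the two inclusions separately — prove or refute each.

The two sets are equal.

Reverse inclusion. Let x ∈ Y. Then either x ∈ Y and x ∉ B; or x ∈ B ∩ Y. In each case x ∈ (Y ∖ B) ∪ (Y ∩ B), so Y ⊆ (Y ∖ B) ∪ (Y ∩ B).

Forward inclusion. Let x ∈ (Y ∖ B) ∪ (Y ∩ B). Then either x ∈ Y and x ∉ B; or x ∈ B ∩ Y. In each case x ∈ Y, so (Y ∖ B) ∪ (Y ∩ B) ⊆ Y.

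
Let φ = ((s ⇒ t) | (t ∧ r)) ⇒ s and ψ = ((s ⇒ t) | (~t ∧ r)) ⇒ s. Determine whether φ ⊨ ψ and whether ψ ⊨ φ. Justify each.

Both directions hold; the statement is true.

Converse. Assume the antecedent. If r is true, the antecedent forces (r = T, t = F, s = T) or (r = T, t = T, s = T), and ((s ⇒ t) | (t ∧ r)) ⇒ s holds there. If r is false, the antecedent forces (r = F, t = F, s = T) or (r = F, t = T, s = T), and ((s ⇒ t) | (t ∧ r)) ⇒ s holds there. Either way ((s ⇒ t) | (t ∧ r)) ⇒ s holds.

Forward direction. Assume the antecedent. If r is true, the antecedent forces (r = T, t = F, s = T) or (r = T, t = T, s = T), and ((s ⇒ t) | (~t ∧ r)) ⇒ s holds there. If r is false, the antecedent forces (r = F, t = F, s = T) or (r = F, t = T, s = T), and ((s ⇒ t) | (~t ∧ r)) ⇒ s holds there. Either way ((s ⇒ t) | (~t ∧ r)) ⇒ s holds.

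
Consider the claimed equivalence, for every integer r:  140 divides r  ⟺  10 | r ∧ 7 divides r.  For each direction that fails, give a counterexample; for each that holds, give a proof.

Converse. This fails: take r = 70. Both 10 ∣ 70 and 7 ∣ 70, yet 70 is not a multiple of 140 (since 70 = 0·140 + 70), so 140 ∤ 70.

Forward direction. If 140 ∣ r, write r = 140q. Since 140 = 14·10, r = 10·(14q), so 10 ∣ r; and since 140 = 20·7, r = 7·(20q), so 7 ∣ r.

Not equivalent: only (⇒) holds.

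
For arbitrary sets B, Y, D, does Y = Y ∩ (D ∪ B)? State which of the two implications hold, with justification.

Only the reverse inclusion holds.

Reverse inclusion. Let x ∈ Y ∩ (D ∪ B). Then either x ∈ B ∩ Y and x ∉ D; or x ∈ Y ∩ D and x ∉ B; or x ∈ B ∩ Y ∩ D. In each case x ∈ Y, so Y ∩ (D ∪ B) ⊆ Y.

Forward inclusion. This inclusion fails. Take B = ∅, Y = {1}, D = ∅; then 1 ∈ Y but 1 ∉ Y ∩ (D ∪ B).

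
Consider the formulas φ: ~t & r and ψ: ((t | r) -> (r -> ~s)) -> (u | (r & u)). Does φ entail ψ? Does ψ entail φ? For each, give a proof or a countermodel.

[⇒] This fails. Under r = T, u = F, s = F, t = F, the left side is true but the right side is false.

[⇐] This fails. Under r = F, u = T, s = F, t = F, the left side is false but the right side is true.

Both directions fail.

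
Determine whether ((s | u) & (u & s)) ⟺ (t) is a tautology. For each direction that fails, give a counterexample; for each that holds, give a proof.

(⟹) This fails. Under u = T, t = F, s = T, the left side is true but the right side is false.

(⟸) This fails. Under u = F, t = T, s = F, the left side is false but the right side is true.

(⇒) fails and (⇐) fails.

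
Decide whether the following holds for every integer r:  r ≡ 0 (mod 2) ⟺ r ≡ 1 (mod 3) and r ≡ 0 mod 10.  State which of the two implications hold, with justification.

Only the converse holds.

[⇒] This fails: r = 0 gives 0 ≡ 0 (mod 2) but 0 ≡ 0 (mod 3), so the conjunction on the right does not hold.

[⇐] Conversely, if r ≡ 1 (mod 3) and r ≡ 0 (mod 10), then by the Chinese remainder theorem r ≡ 10 (mod 30). Since 10 ≡ 0 (mod 2) and 2 ∣ 30, we get r ≡ 0 (mod 2).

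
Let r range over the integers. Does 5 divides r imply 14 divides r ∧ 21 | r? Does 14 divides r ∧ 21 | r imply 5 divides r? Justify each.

Neither direction holds.

Forward direction. This fails: take r = 5. Certainly 5 ∣ 5, but 14 ∤ 5.

Converse. This fails: take r = 42. Both 14 ∣ 42 and 21 ∣ 42, yet 42 is not a multiple of 5 (since 42 = 8·5 + 2), so 5 ∤ 42.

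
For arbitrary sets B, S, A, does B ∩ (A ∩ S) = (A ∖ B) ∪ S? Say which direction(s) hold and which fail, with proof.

The sets are not equal: only the forward inclusion holds.

(⊆) Let x ∈ B ∩ (A ∩ S). Then x ∈ B ∩ S ∩ A, from which x ∈ (A ∖ B) ∪ S.

(⊇) This inclusion fails. Take B = ∅, S = {1}, A = ∅; then 1 ∈ (A ∖ B) ∪ S but 1 ∉ B ∩ (A ∩ S).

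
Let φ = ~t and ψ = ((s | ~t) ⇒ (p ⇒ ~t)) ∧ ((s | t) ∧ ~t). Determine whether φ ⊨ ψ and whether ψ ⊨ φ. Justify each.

Not equivalent: only (⇐) holds.

(⇐) Assume the antecedent. If t is true, the antecedent cannot hold. If t is false, ~t reduces to true regardless of the other variables. Either way ~t holds.

(⇒) This fails. Under t = F, s = F, p = F, the left side is true but the right side is false.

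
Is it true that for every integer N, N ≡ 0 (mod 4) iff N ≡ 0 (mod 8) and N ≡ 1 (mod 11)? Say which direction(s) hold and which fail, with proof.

Converse. If N ≡ 0 (mod 8) and N ≡ 1 (mod 11), then by the Chinese remainder theorem N ≡ 56 (mod 88). Since 56 ≡ 0 (mod 4) and 4 ∣ 88, we get N ≡ 0 (mod 4).

Forward direction. This fails: N = 0 gives 0 ≡ 0 (mod 4) but 0 ≡ 0 (mod 11), so the conjunction on the right does not hold.

Only the reverse direction holds.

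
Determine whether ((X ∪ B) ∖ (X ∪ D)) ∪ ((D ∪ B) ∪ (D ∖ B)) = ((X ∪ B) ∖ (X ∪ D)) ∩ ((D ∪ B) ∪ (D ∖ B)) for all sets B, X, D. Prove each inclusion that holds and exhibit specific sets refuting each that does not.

The sets are not equal: only the reverse inclusion holds.

(⟹) This inclusion fails. Take B = {1}, X = {1}, D = ∅; then 1 ∈ ((X ∪ B) ∖ (X ∪ D)) ∪ ((D ∪ B) ∪ (D ∖ B)) but 1 ∉ ((X ∪ B) ∖ (X ∪ D)) ∩ ((D ∪ B) ∪ (D ∖ B)).

(⟸) Let x ∈ ((X ∪ B) ∖ (X ∪ D)) ∩ ((D ∪ B) ∪ (D ∖ B)). Then x ∈ B and x ∉ X, D, from which x ∈ ((X ∪ B) ∖ (X ∪ D)) ∪ ((D ∪ B) ∪ (D ∖ B)).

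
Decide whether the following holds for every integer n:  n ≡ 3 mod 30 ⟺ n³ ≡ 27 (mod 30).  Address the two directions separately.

Forward direction. Suppose n ≡ 3 mod 30. Write n = 30j + 3. Then (30j + 3)³ = 27000j³ + 8100j² + 810j + 27 = 30(900j³ + 270j² + 27j) + 27, so n³ ≡ 27 (mod 30).

Converse. Suppose n³ ≡ 27 (mod 30). The only residue r in {0, …, 29} with r³ ≡ 27 (mod 30) is r = 3, so n ≡ 3 (mod 30).

Equivalent; both directions hold.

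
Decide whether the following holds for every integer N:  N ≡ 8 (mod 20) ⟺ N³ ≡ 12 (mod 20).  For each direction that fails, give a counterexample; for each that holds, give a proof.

Forward direction. Suppose N ≡ 8 (mod 20). Write N = 20j + 8. Then (20j + 8)³ = 8000j³ + 9600j² + 3840j + 512 = 20(400j³ + 480j² + 192j + 25) + 12, so N³ ≡ 12 (mod 20).

Converse. This fails: take N = 18. Then 18³ = 5832 ≡ 12 (mod 20), yet 18 ≡ 18 (mod 20), not 8.

Not equivalent: only (⇒) holds.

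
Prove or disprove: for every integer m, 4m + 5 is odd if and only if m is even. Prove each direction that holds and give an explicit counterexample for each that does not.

(⇒) This fails: take m = 1. Then 4m + 5 = 9, which is odd, yet m = 1 is odd, not even.

(⇐) Suppose m is even. Since 4 is even, 4m is even for every m, so 4m + 5 has the same parity as 5, which is odd. Hence 4m + 5 is odd.

Only the reverse direction holds.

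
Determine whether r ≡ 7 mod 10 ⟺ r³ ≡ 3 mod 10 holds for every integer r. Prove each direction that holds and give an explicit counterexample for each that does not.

Forward direction. Suppose r ≡ 7 mod 10. Write r = 10j + 7. Then (10j + 7)³ = 1000j³ + 2100j² + 1470j + 343 = 10(100j³ + 210j² + 147j + 34) + 3, so r³ ≡ 3 (mod 10).

Converse. For the converse, argue contrapositively. If r ≢ 7 (mod 10), then r is congruent to one of 0, 1, 2, 3, 4, 5, 6, 8, 9 modulo 10, and these give r³ ≡ 0, 1, 8, 7, 4, 5, 6, 2, 9 respectively — never 3.

Both directions hold.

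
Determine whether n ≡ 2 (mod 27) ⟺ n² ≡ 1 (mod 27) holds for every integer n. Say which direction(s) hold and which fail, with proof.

(⇒) fails and (⇐) fails.

(→) This fails: take n = 2. Then 2 ≡ 2 (mod 27), but 2² = 4 ≡ 4 (mod 27), not 1.

(←) This fails: take n = 1. Then 1² = 1 ≡ 1 (mod 27), yet 1 ≡ 1 (mod 27), not 2.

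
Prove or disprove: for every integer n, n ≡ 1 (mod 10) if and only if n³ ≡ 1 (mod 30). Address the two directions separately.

Forward direction. This fails: take n = 11. Then 11 ≡ 1 (mod 10), but 11³ = 1331 ≡ 11 (mod 30), not 1.

Converse. The residues r modulo 30 with r³ ≡ 1 (mod 30) are exactly {1}, and each is ≡ 1 (mod 10).

Only the reverse direction holds.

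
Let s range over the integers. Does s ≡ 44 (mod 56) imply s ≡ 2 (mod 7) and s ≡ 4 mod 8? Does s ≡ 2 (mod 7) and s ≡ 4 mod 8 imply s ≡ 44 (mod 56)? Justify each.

(←) If s ≡ 2 (mod 7) and s ≡ 4 (mod 8), then by the Chinese remainder theorem s ≡ 44 (mod 56). This is exactly s ≡ 44 (mod 56).

(→) Suppose s ≡ 44 (mod 56); write s = 56j + 44. Since 7 ∣ 56, reducing mod 7 gives s ≡ 44 ≡ 2 (mod 7); since 8 ∣ 56, reducing mod 8 gives s ≡ 44 ≡ 4 (mod 8).

Both directions hold.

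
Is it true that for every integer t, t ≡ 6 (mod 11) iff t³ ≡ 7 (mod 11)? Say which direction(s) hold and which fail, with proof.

Both implications hold.

[⇒] Suppose t ≡ 6 (mod 11). Write t = 11j + 6. Then (11j + 6)³ = 1331j³ + 2178j² + 1188j + 216 = 11(121j³ + 198j² + 108j + 19) + 7, so t³ ≡ 7 (mod 11).

[⇐] For the converse, argue contrapositively. If t ≢ 6 (mod 11), then t is congruent to one of 0, 1, 2, 3, 4, 5, 7, 8, 9, 10 modulo 11, and these give t³ ≡ 0, 1, 8, 5, 9, 4, 2, 6, 3, 10 respectively — never 7.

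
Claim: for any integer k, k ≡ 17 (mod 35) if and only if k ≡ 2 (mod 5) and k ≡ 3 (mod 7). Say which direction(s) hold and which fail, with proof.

(←) If k ≡ 2 (mod 5) and k ≡ 3 (mod 7), then by the Chinese remainder theorem k ≡ 17 (mod 35). This is exactly k ≡ 17 (mod 35).

(→) Suppose k ≡ 17 (mod 35); write k = 35j + 17. Since 5 ∣ 35, reducing mod 5 gives k ≡ 17 ≡ 2 (mod 5); since 7 ∣ 35, reducing mod 7 gives k ≡ 17 ≡ 3 (mod 7).

The biconditional holds.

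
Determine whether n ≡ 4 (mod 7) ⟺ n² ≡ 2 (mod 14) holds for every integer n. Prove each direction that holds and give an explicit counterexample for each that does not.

Forward direction. This fails: take n = 11. Then 11 ≡ 4 (mod 7), but 11² = 121 ≡ 9 (mod 14), not 2.

Converse. This fails: take n = 10. Then 10² = 100 ≡ 2 (mod 14), yet 10 ≡ 3 (mod 7), not 4.

Neither direction holds.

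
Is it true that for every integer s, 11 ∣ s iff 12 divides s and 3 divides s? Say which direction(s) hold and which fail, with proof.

Neither direction holds.

(⟹) This fails: take s = 11. Certainly 11 ∣ 11, but 12 ∤ 11.

(⟸) This fails: take s = 12. Both 12 ∣ 12 and 3 ∣ 12, yet 12 is not a multiple of 11 (since 12 = 1·11 + 1), so 11 ∤ 12.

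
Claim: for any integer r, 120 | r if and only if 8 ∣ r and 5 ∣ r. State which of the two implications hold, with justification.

Forward direction. If 120 ∣ r, write r = 120q. Since 120 = 15·8, r = 8·(15q), so 8 ∣ r; and since 120 = 24·5, r = 5·(24q), so 5 ∣ r.

Converse. This fails: take r = 40. Both 8 ∣ 40 and 5 ∣ 40, yet 40 is not a multiple of 120 (since 40 = 0·120 + 40), so 120 ∤ 40.

(⇒) holds; (⇐) fails.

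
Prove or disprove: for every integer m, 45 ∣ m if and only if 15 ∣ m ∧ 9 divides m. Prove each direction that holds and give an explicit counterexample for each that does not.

Both directions hold.

Forward direction. If 45 ∣ m, write m = 45q. Since 45 = 3·15, m = 15·(3q), so 15 ∣ m; and since 45 = 5·9, m = 9·(5q), so 9 ∣ m.

Converse. Suppose 15 ∣ m and 9 ∣ m. Any common multiple of 15 and 9 is a multiple of their lcm; here lcm(15, 9) = 15·9/gcd(15, 9) = 135/3 = 45, so 45 ∣ m.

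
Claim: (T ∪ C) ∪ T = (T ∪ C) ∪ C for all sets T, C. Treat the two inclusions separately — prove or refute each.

The two sets are equal.

(⟸) Let x ∈ (T ∪ C) ∪ C. Then either x ∈ T and x ∉ C; or x ∈ C and x ∉ T; or x ∈ T ∩ C. In each case x ∈ (T ∪ C) ∪ T, so (T ∪ C) ∪ C ⊆ (T ∪ C) ∪ T.

(⟹) Let x ∈ (T ∪ C) ∪ T. Then either x ∈ T and x ∉ C; or x ∈ C and x ∉ T; or x ∈ T ∩ C. In each case x ∈ (T ∪ C) ∪ C, so (T ∪ C) ∪ T ⊆ (T ∪ C) ∪ C.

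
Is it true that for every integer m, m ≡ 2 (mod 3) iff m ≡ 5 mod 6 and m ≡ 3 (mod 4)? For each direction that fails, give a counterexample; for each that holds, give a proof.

Only the converse holds.

(⟹) This fails: m = 8 gives 8 ≡ 2 (mod 3) but 8 ≡ 2 (mod 6), so the conjunction on the right does not hold.

(⟸) Conversely, if m ≡ 5 (mod 6) and m ≡ 3 (mod 4), then by the Chinese remainder theorem m ≡ 11 (mod 12). Since 11 ≡ 2 (mod 3) and 3 ∣ 12, we get m ≡ 2 (mod 3).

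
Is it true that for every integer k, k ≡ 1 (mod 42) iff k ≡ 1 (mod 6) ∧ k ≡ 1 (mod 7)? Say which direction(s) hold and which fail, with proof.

Both directions hold.

(⟹) Suppose k ≡ 1 (mod 42); write k = 42j + 1. Since 6 ∣ 42, reducing mod 6 gives k ≡ 1 (mod 6); since 7 ∣ 42, reducing mod 7 gives k ≡ 1 (mod 7).

(⟸) Conversely, if k ≡ 1 (mod 6) and k ≡ 1 (mod 7), then by the Chinese remainder theorem k ≡ 1 (mod 42). This is exactly k ≡ 1 (mod 42).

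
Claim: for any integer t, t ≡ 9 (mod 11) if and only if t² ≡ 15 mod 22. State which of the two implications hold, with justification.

(→) This fails: take t = 20. Then 20 ≡ 9 (mod 11), but 20² = 400 ≡ 4 (mod 22), not 15.

(←) This fails: take t = 13. Then 13² = 169 ≡ 15 (mod 22), yet 13 ≡ 2 (mod 11), not 9.

(⇒) fails and (⇐) fails.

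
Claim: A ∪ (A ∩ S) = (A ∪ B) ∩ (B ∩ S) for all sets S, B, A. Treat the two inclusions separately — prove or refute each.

Neither inclusion holds.

(⟹) This inclusion fails. Take S = ∅, B = ∅, A = {1}; then 1 ∈ A ∪ (A ∩ S) but 1 ∉ (A ∪ B) ∩ (B ∩ S).

(⟸) This inclusion fails. Take S = {1}, B = {1}, A = ∅; then 1 ∈ (A ∪ B) ∩ (B ∩ S) but 1 ∉ A ∪ (A ∩ S).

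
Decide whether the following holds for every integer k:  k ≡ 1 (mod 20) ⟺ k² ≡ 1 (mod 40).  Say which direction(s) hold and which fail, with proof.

Forward direction. Suppose k ≡ 1 (mod 20). Working modulo 40, k ∈ {1, 21}; for each such r, r² ≡ 1 (mod 40).

Converse. This fails: take k = 9. Then 9² = 81 ≡ 1 (mod 40), yet 9 ≡ 9 (mod 20), not 1.

Not equivalent: only (⇒) holds.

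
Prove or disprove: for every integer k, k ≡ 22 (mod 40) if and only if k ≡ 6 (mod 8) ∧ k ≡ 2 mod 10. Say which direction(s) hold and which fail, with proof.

Both directions hold.

(⇒) Suppose k ≡ 22 (mod 40); write k = 40j + 22. Since 8 ∣ 40, reducing mod 8 gives k ≡ 22 ≡ 6 (mod 8); since 10 ∣ 40, reducing mod 10 gives k ≡ 22 ≡ 2 (mod 10).

(⇐) Conversely, if k ≡ 6 (mod 8) and k ≡ 2 (mod 10), then by the Chinese remainder theorem k ≡ 22 (mod 40). This is exactly k ≡ 22 (mod 40).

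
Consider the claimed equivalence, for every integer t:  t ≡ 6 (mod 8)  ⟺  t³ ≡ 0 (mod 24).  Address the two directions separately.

[⇒] This fails: take t = 14. Then 14 ≡ 6 (mod 8), but 14³ = 2744 ≡ 8 (mod 24), not 0.

[⇐] This fails: take t = 0. Then 0³ = 0 ≡ 0 (mod 24), yet 0 ≡ 0 (mod 8), not 6.

Both directions fail.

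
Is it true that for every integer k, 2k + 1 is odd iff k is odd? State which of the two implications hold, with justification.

Forward direction. This fails: take k = 4. Then 2k + 1 = 9, which is odd, yet k = 4 is even, not odd.

Converse. Suppose k is odd. Since 2 is even, 2k is even for every k, so 2k + 1 has the same parity as 1, which is odd. Hence 2k + 1 is odd.

Not equivalent: only (⇐) holds.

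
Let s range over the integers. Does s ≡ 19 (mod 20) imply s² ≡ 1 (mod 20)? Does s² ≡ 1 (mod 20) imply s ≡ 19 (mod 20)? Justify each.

Not equivalent: only (⇒) holds.

Forward direction. Suppose s ≡ 19 (mod 20). Write s = 20j + 19. Then (20j + 19)² = 400j² + 760j + 361 = 20(20j² + 38j + 18) + 1, so s² ≡ 1 (mod 20).

Converse. This fails: take s = 1. Then 1² = 1 ≡ 1 (mod 20), yet 1 ≡ 1 (mod 20), not 19.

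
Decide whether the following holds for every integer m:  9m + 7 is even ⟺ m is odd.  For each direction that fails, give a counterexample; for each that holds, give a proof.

Both directions hold.

(⟸) Suppose m is odd; write m = 2j + 1. Then 9m + 7 = 9·(2j + 1) + 7 = 2·9j + 16, which is even.

(⟹) Suppose 9m + 7 is even. Since 9 is odd, 9m and m have the same parity, so 9m + 7 ≡ m + 7 (mod 2). As 7 is odd, 9m + 7 is even exactly when m is odd. Thus m is odd.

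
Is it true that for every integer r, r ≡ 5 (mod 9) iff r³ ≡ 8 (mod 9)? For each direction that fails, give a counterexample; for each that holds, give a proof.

[⇒] Suppose r ≡ 5 (mod 9). Write r = 9j + 5. Then (9j + 5)³ = 729j³ + 1215j² + 675j + 125 = 9(81j³ + 135j² + 75j + 13) + 8, so r³ ≡ 8 (mod 9).

[⇐] This fails: take r = 2. Then 2³ = 8 ≡ 8 (mod 9), yet 2 ≡ 2 (mod 9), not 5.

(⇒) holds; (⇐) fails.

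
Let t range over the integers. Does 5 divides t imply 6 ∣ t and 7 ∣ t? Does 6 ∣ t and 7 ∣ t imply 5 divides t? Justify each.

Neither implication holds.

(⟹) This fails: take t = 5. Certainly 5 ∣ 5, but 6 ∤ 5.

(⟸) This fails: take t = 42. Both 6 ∣ 42 and 7 ∣ 42, yet 42 is not a multiple of 5 (since 42 = 8·5 + 2), so 5 ∤ 42.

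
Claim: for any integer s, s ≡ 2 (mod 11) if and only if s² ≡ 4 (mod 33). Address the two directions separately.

Both directions fail.

(→) This fails: take s = 24. Then 24 ≡ 2 (mod 11), but 24² = 576 ≡ 15 (mod 33), not 4.

(←) This fails: take s = 20. Then 20² = 400 ≡ 4 (mod 33), yet 20 ≡ 9 (mod 11), not 2.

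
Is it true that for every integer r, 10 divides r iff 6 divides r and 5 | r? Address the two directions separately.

(⟹) This fails: take r = 10. Certainly 10 ∣ 10, but 6 ∤ 10.

(⟸) Suppose 6 ∣ r and 5 ∣ r. Any common multiple of 6 and 5 is a multiple of their lcm; here gcd(6, 5) = 1, so lcm(6, 5) = 6·5 = 30, so 30 ∣ r. Since 10 ∣ 30, it follows that 10 ∣ r.

Not equivalent: only (⇐) holds.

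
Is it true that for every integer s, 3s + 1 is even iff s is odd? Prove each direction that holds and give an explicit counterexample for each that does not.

Equivalent; both directions hold.

(⟹) Suppose 3s + 1 is even. Since 3 is odd, 3s and s have the same parity, so 3s + 1 ≡ s + 1 (mod 2). As 1 is odd, 3s + 1 is even exactly when s is odd. Thus s is odd.

(⟸) Conversely, suppose s is odd; write s = 2j + 1. Then 3s + 1 = 3·(2j + 1) + 1 = 2·3j + 4, which is even.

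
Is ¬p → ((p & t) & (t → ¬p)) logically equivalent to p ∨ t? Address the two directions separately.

(⇐) This fails. Under t = T, p = F, the left side is false but the right side is true.

(⇒) Assume the antecedent. If t is true, p ∨ t reduces to true regardless of the other variables. If t is false, the antecedent forces (t = F, p = T), and p ∨ t holds there. Either way p ∨ t holds.

Not equivalent: only (⇒) holds.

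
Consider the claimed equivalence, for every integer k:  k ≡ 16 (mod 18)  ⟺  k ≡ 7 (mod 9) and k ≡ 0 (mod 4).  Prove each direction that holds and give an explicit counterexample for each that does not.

Only the converse holds.

[⇒] This fails: k = 34 gives 34 ≡ 16 (mod 18) but 34 ≡ 2 (mod 4), so the conjunction on the right does not hold.

[⇐] Conversely, if k ≡ 7 (mod 9) and k ≡ 0 (mod 4), then by the Chinese remainder theorem k ≡ 16 (mod 36). Since 16 ≡ 16 (mod 18) and 18 ∣ 36, we get k ≡ 16 (mod 18).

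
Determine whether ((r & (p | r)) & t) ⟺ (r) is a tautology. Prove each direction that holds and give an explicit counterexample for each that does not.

(⇒) Assume the antecedent. If p is true, the antecedent forces (p = T, t = T, r = T), and r holds there. If p is false, the antecedent forces (p = F, t = T, r = T), and r holds there. Either way r holds.

(⇐) This fails. Under p = F, t = F, r = T, the left side is false but the right side is true.

Only the forward direction holds.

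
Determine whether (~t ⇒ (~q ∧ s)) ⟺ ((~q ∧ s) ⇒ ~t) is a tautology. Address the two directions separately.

Forward direction. This fails. Under q = F, t = T, s = T, the left side is true but the right side is false.

Converse. This fails. Under q = F, t = F, s = F, the left side is false but the right side is true.

(⇒) fails and (⇐) fails.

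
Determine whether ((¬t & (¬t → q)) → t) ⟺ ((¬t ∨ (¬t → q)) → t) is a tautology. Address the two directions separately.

Forward direction. This fails. Under t = F, q = F, the left side is true but the right side is false.

Converse. Assume the antecedent. If t is true, (¬t & (¬t → q)) → t reduces to true regardless of the other variables. If t is false, the antecedent cannot hold. Either way (¬t & (¬t → q)) → t holds.

The forward direction fails; the converse holds.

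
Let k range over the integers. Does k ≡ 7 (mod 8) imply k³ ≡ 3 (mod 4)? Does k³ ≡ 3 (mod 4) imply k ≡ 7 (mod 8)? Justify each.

(⇒) holds; (⇐) fails.

(⟸) This fails: take k = 3. Then 3³ = 27 ≡ 3 (mod 4), yet 3 ≡ 3 (mod 8), not 7.

(⟹) Suppose k ≡ 7 (mod 8). Then k³ ≡ 7³ = 343 (mod 8), and since 4 ∣ 8, also k³ ≡ 3 (mod 4).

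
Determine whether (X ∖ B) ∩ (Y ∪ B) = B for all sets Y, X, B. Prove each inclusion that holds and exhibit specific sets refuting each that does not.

Neither inclusion holds.

(⟹) This inclusion fails. Take Y = {1}, X = {1}, B = ∅; then 1 ∈ (X ∖ B) ∩ (Y ∪ B) but 1 ∉ B.

(⟸) This inclusion fails. Take Y = ∅, X = ∅, B = {1}; then 1 ∈ B but 1 ∉ (X ∖ B) ∩ (Y ∪ B).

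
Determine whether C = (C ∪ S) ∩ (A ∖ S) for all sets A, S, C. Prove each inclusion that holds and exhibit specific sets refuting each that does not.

(⊆) This inclusion fails. Take A = ∅, S = ∅, C = {1}; then 1 ∈ C but 1 ∉ (C ∪ S) ∩ (A ∖ S).

(⊇) Let x ∈ (C ∪ S) ∩ (A ∖ S). Then x ∈ A ∩ C and x ∉ S, from which x ∈ C.

(⊆) fails; (⊇) holds.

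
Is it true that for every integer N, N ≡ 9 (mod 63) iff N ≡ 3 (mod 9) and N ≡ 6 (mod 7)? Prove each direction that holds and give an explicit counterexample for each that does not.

Neither implication holds.

[⇒] This fails: N = 9 gives 9 ≡ 9 (mod 63) but 9 ≡ 0 (mod 9), so the conjunction on the right does not hold.

[⇐] This fails: N = 48 satisfies both congruences on the right (48 ≡ 3 mod 9 and 48 ≡ 6 mod 7) yet 48 ≡ 48 (mod 63), not 9.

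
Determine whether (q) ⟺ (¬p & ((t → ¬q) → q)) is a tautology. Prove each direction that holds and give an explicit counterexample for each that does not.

The forward direction fails; the converse holds.

(→) This fails. Under p = T, t = F, q = T, the left side is true but the right side is false.

(←) Assume the antecedent. If p is true, the antecedent cannot hold. If p is false, the antecedent forces (p = F, t = F, q = T) or (p = F, t = T, q = T), and q holds there. Either way q holds.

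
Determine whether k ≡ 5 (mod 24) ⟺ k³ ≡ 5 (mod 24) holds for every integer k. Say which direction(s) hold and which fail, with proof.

The biconditional holds.

[⇒] Suppose k ≡ 5 (mod 24). Write k = 24j + 5. Then (24j + 5)³ = 13824j³ + 8640j² + 1800j + 125 = 24(576j³ + 360j² + 75j + 5) + 5, so k³ ≡ 5 (mod 24).

[⇐] Conversely, suppose k³ ≡ 5 (mod 24). The only residue r in {0, …, 23} with r³ ≡ 5 (mod 24) is r = 5, so k ≡ 5 (mod 24).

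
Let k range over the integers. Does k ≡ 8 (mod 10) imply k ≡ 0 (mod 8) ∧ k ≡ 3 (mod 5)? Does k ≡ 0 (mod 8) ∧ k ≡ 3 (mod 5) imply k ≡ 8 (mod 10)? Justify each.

Only the converse holds.

(⟹) This fails: k = 18 gives 18 ≡ 8 (mod 10) but 18 ≡ 2 (mod 8), so the conjunction on the right does not hold.

(⟸) Conversely, if k ≡ 0 (mod 8) and k ≡ 3 (mod 5), then by the Chinese remainder theorem k ≡ 8 (mod 40). Since 8 ≡ 8 (mod 10) and 10 ∣ 40, we get k ≡ 8 (mod 10).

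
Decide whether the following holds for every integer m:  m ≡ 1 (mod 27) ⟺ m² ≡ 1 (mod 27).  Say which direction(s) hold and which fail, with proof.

(→) Suppose m ≡ 1 (mod 27). Write m = 27j + 1. Then (27j + 1)² = 729j² + 54j + 1 = 27(27j² + 2j) + 1, so m² ≡ 1 (mod 27).

(←) This fails: take m = 26. Then 26² = 676 ≡ 1 (mod 27), yet 26 ≡ 26 (mod 27), not 1.

Not equivalent: only (⇒) holds.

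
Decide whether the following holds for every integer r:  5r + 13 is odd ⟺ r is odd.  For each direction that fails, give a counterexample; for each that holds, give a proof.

Neither direction holds.

Forward direction. This fails: r = 0 gives 5r + 13 = 13, which is odd, but 0 is even, not odd.

Converse. This also fails: r = 5 is odd, but 5r + 13 = 38 is even, not odd.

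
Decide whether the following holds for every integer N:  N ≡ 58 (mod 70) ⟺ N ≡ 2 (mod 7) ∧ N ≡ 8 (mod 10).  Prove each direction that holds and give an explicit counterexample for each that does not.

The biconditional holds.

Forward direction. Suppose N ≡ 58 (mod 70); write N = 70j + 58. Since 7 ∣ 70, reducing mod 7 gives N ≡ 58 ≡ 2 (mod 7); since 10 ∣ 70, reducing mod 10 gives N ≡ 58 ≡ 8 (mod 10).

Converse. If N ≡ 2 (mod 7) and N ≡ 8 (mod 10), then by the Chinese remainder theorem N ≡ 58 (mod 70). This is exactly N ≡ 58 (mod 70).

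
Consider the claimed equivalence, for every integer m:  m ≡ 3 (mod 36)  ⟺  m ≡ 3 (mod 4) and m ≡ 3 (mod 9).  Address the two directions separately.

[⇒] Suppose m ≡ 3 (mod 36); write m = 36j + 3. Since 4 ∣ 36, reducing mod 4 gives m ≡ 3 (mod 4); since 9 ∣ 36, reducing mod 9 gives m ≡ 3 (mod 9).

[⇐] Conversely, if m ≡ 3 (mod 4) and m ≡ 3 (mod 9), then by the Chinese remainder theorem m ≡ 3 (mod 36). This is exactly m ≡ 3 (mod 36).

Both implications hold.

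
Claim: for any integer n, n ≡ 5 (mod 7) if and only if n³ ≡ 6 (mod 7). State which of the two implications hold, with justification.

(⇒) holds; (⇐) fails.

[⇒] Suppose n ≡ 5 (mod 7). Write n = 7j + 5. Then (7j + 5)³ = 343j³ + 735j² + 525j + 125 = 7(49j³ + 105j² + 75j + 17) + 6, so n³ ≡ 6 (mod 7).

[⇐] This fails: take n = 3. Then 3³ = 27 ≡ 6 (mod 7), yet 3 ≡ 3 (mod 7), not 5.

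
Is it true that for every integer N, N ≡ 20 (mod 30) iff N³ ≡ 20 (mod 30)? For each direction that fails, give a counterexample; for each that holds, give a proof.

Equivalent; both directions hold.

(⟹) Suppose N ≡ 20 (mod 30). Write N = 30j + 20. Then (30j + 20)³ = 27000j³ + 54000j² + 36000j + 8000 = 30(900j³ + 1800j² + 1200j + 266) + 20, so N³ ≡ 20 (mod 30).

(⟸) Conversely, suppose N³ ≡ 20 (mod 30). The only residue r in {0, …, 29} with r³ ≡ 20 (mod 30) is r = 20, so N ≡ 20 (mod 30).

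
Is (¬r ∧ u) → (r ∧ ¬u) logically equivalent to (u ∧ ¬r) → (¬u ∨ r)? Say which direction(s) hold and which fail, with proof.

(⟹) Assume the antecedent. If u is true, the antecedent forces (u = T, r = T), and (u ∧ ¬r) → (¬u ∨ r) holds there. If u is false, (u ∧ ¬r) → (¬u ∨ r) reduces to true regardless of the other variables. Either way (u ∧ ¬r) → (¬u ∨ r) holds.

(⟸) Assume the antecedent. If u is true, the antecedent forces (u = T, r = T), and (¬r ∧ u) → (r ∧ ¬u) holds there. If u is false, (¬r ∧ u) → (r ∧ ¬u) reduces to true regardless of the other variables. Either way (¬r ∧ u) → (r ∧ ¬u) holds.

Both directions hold; the statement is true.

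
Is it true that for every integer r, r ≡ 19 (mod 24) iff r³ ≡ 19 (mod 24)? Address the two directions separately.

Both implications hold.

(⇐) Suppose r³ ≡ 19 (mod 24). The only residue r in {0, …, 23} with r³ ≡ 19 (mod 24) is r = 19, so r ≡ 19 (mod 24).

(⇒) Suppose r ≡ 19 (mod 24). Write r = 24j + 19. Then (24j + 19)³ = 13824j³ + 32832j² + 25992j + 6859 = 24(576j³ + 1368j² + 1083j + 285) + 19, so r³ ≡ 19 (mod 24).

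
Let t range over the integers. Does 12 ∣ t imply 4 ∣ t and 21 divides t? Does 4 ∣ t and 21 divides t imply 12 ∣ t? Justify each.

(⟹) This fails: take t = 12. Certainly 12 ∣ 12, but 21 ∤ 12.

(⟸) Suppose 4 ∣ t and 21 ∣ t. Any common multiple of 4 and 21 is a multiple of their lcm; here gcd(4, 21) = 1, so lcm(4, 21) = 4·21 = 84, so 84 ∣ t. Since 12 ∣ 84, it follows that 12 ∣ t.

Not equivalent: only (⇐) holds.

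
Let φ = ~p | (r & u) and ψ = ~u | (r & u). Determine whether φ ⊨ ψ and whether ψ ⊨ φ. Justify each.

(⇒) fails and (⇐) fails.

[⇒] This fails. Under u = T, r = F, p = F, the left side is true but the right side is false.

[⇐] This fails. Under u = F, r = F, p = T, the left side is false but the right side is true.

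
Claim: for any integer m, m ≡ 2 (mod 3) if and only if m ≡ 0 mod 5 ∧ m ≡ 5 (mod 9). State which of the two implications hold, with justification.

Only the converse holds.

Converse. If m ≡ 0 (mod 5) and m ≡ 5 (mod 9), then by the Chinese remainder theorem m ≡ 5 (mod 45). Since 5 ≡ 2 (mod 3) and 3 ∣ 45, we get m ≡ 2 (mod 3).

Forward direction. This fails: m = 32 gives 32 ≡ 2 (mod 3) but 32 ≡ 2 (mod 5), so the conjunction on the right does not hold.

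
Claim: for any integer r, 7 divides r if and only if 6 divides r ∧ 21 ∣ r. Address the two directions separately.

The forward direction fails; the converse holds.

(⟹) This fails: take r = 7. Certainly 7 ∣ 7, but 6 ∤ 7.

(⟸) Suppose 6 ∣ r and 21 ∣ r. Any common multiple of 6 and 21 is a multiple of their lcm; here lcm(6, 21) = 6·21/gcd(6, 21) = 126/3 = 42, so 42 ∣ r. Since 7 ∣ 42, it follows that 7 ∣ r.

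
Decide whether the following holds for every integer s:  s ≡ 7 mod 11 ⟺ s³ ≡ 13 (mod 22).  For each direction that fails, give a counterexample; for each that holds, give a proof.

(⇒) fails; (⇐) holds.

(→) This fails: take s = 18. Then 18 ≡ 7 (mod 11), but 18³ = 5832 ≡ 2 (mod 22), not 13.

(←) Conversely, the residues r modulo 22 with r³ ≡ 13 (mod 22) are exactly {7}, and each is ≡ 7 (mod 11).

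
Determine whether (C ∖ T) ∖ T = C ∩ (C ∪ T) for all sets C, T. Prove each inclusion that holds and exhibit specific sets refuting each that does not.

(⟹) Let x ∈ (C ∖ T) ∖ T. Then x ∈ C and x ∉ T, from which x ∈ C ∩ (C ∪ T).

(⟸) This inclusion fails. Take C = {1}, T = {1}; then 1 ∈ C ∩ (C ∪ T) but 1 ∉ (C ∖ T) ∖ T.

(⊆) holds; (⊇) fails.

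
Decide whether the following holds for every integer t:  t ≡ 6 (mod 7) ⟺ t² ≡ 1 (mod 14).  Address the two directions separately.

(⇒) fails and (⇐) fails.

(⟹) This fails: take t = 6. Then 6 ≡ 6 (mod 7), but 6² = 36 ≡ 8 (mod 14), not 1.

(⟸) This fails: take t = 1. Then 1² = 1 ≡ 1 (mod 14), yet 1 ≡ 1 (mod 7), not 6.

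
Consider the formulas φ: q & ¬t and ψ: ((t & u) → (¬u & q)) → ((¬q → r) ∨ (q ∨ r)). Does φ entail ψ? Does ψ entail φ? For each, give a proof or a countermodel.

(⇒) holds; (⇐) fails.

Forward direction. Assume the antecedent. If u is true, the antecedent forces (u = T, t = F, q = T, r = F) or (u = T, t = F, q = T, r = T), and the consequent holds there. If u is false, the antecedent forces (u = F, t = F, q = T, r = F) or (u = F, t = F, q = T, r = T), and the consequent holds there. Either way the consequent holds.

Converse. This fails. Under u = T, t = T, q = F, r = F, the left side is false but the right side is true.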